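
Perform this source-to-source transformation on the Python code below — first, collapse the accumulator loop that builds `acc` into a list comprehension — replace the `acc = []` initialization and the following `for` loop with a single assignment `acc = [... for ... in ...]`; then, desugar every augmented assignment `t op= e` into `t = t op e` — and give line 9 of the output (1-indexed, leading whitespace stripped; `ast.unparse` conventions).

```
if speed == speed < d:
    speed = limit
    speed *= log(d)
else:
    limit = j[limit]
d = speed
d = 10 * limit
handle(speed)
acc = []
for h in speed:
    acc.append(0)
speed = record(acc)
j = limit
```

acc = [0 for h in speed]

Transformed code:
if speed == speed < d:
    speed = limit
    speed = speed * log(d)
else:
    limit = j[limit]
d = speed
d = 10 * limit
handle(speed)
acc = [0 for h in speed]
speed = record(acc)
j = limit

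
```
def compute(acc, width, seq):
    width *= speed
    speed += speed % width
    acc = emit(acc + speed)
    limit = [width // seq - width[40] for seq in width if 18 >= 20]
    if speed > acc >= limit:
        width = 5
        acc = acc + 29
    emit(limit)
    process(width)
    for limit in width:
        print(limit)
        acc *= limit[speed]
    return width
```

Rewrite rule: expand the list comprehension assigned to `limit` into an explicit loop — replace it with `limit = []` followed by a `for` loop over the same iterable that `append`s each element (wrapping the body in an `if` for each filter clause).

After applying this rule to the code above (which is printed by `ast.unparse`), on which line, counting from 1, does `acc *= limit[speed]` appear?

16

Transformed code:
def compute(acc, width, seq):
    width *= speed
    speed += speed % width
    acc = emit(acc + speed)
    limit = []
    for seq in width:
        if 18 >= 20:
            limit.append(width // seq - width[40])
    if speed > acc >= limit:
        width = 5
        acc = acc + 29
    emit(limit)
    process(width)
    for limit in width:
        print(limit)
        acc *= limit[speed]
    return width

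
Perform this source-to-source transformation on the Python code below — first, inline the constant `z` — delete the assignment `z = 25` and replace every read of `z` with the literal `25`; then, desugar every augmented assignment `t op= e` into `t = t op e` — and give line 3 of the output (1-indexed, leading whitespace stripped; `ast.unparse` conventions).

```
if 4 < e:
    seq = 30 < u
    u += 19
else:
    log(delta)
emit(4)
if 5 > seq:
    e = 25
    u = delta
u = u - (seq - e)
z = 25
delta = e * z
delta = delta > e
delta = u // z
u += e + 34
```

Transformed code:
if 4 < e:
    seq = 30 < u
    u = u + 19
else:
    log(delta)
emit(4)
if 5 > seq:
    e = 25
    u = delta
u = u - (seq - e)
delta = e * 25
delta = delta > e
delta = u // 25
u = u + (e + 34)

u = u + 19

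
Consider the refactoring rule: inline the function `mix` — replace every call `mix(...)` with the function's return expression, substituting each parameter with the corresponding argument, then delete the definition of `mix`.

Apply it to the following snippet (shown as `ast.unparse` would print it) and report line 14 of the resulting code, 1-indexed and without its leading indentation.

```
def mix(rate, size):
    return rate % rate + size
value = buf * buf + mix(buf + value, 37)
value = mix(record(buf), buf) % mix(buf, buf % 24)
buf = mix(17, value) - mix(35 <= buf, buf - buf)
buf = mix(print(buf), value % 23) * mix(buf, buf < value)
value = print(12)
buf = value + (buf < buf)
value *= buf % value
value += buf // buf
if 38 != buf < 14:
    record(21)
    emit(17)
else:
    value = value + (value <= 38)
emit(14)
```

Transformed code:
value = buf * buf + ((buf + value) % (buf + value) + 37)
value = (record(buf) % record(buf) + buf) % (buf % buf + buf % 24)
buf = 17 % 17 + value - ((35 <= buf) % (35 <= buf) + (buf - buf))
buf = (print(buf) % print(buf) + value % 23) * (buf % buf + (buf < value))
value = print(12)
buf = value + (buf < buf)
value *= buf % value
value += buf // buf
if 38 != buf < 14:
    record(21)
    emit(17)
else:
    value = value + (value <= 38)
emit(14)

emit(14)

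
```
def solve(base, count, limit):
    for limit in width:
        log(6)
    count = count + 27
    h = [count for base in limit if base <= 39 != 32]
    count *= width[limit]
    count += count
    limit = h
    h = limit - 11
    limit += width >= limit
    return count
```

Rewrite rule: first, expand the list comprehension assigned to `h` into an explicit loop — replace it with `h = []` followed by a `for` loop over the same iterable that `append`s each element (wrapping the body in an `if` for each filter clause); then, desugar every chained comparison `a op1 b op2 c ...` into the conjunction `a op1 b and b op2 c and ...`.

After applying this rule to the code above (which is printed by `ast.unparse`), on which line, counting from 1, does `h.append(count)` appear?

8

Transformed code:
def solve(base, count, limit):
    for limit in width:
        log(6)
    count = count + 27
    h = []
    for base in limit:
        if base <= 39 and 39 != 32:
            h.append(count)
    count *= width[limit]
    count += count
    limit = h
    h = limit - 11
    limit += width >= limit
    return count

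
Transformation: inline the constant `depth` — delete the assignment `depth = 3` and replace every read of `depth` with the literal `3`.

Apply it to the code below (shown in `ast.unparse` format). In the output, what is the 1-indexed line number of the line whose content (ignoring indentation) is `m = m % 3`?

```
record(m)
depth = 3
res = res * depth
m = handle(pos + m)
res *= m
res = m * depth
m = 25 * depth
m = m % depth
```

7

Transformed code:
record(m)
res = res * 3
m = handle(pos + m)
res *= m
res = m * 3
m = 25 * 3
m = m % 3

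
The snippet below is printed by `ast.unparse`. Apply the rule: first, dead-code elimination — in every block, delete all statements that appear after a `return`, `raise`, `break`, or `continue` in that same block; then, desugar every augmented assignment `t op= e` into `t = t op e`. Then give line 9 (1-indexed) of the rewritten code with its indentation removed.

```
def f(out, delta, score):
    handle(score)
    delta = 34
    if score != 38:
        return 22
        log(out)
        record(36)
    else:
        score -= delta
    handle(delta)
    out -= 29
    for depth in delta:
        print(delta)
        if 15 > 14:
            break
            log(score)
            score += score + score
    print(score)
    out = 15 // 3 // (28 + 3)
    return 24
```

out = out - 29

Transformed code:
def f(out, delta, score):
    handle(score)
    delta = 34
    if score != 38:
        return 22
    else:
        score = score - delta
    handle(delta)
    out = out - 29
    for depth in delta:
        print(delta)
        if 15 > 14:
            break
    print(score)
    out = 15 // 3 // (28 + 3)
    return 24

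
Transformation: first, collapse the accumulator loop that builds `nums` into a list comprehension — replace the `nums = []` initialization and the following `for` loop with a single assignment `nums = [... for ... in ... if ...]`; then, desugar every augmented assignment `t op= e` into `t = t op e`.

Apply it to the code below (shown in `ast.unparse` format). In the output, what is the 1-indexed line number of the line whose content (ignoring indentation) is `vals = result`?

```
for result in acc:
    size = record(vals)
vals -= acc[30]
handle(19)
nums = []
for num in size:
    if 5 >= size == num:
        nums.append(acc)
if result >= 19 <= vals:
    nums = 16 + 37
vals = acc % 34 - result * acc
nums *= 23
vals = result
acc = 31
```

10

Transformed code:
for result in acc:
    size = record(vals)
vals = vals - acc[30]
handle(19)
nums = [acc for num in size if 5 >= size == num]
if result >= 19 <= vals:
    nums = 16 + 37
vals = acc % 34 - result * acc
nums = nums * 23
vals = result
acc = 31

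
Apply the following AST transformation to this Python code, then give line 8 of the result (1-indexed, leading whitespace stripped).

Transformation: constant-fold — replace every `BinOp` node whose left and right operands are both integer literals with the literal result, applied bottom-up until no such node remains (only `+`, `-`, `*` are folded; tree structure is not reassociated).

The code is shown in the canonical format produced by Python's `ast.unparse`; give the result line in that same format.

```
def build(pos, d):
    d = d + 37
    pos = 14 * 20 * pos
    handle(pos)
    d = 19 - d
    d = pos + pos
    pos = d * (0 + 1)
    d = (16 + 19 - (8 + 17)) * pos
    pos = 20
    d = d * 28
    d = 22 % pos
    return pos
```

d = 10 * pos

Transformed code:
def build(pos, d):
    d = d + 37
    pos = 280 * pos
    handle(pos)
    d = 19 - d
    d = pos + pos
    pos = d * 1
    d = 10 * pos
    pos = 20
    d = d * 28
    d = 22 % pos
    return pos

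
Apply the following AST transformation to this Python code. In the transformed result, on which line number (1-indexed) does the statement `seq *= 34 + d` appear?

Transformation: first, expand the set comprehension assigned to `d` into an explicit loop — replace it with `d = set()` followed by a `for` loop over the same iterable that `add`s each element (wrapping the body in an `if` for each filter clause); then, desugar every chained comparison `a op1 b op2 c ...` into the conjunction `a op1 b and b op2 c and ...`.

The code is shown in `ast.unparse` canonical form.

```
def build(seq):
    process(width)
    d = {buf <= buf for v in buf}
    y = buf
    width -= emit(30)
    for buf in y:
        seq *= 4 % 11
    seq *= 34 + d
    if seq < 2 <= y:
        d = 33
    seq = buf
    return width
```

10

Transformed code:
def build(seq):
    process(width)
    d = set()
    for v in buf:
        d.add(buf <= buf)
    y = buf
    width -= emit(30)
    for buf in y:
        seq *= 4 % 11
    seq *= 34 + d
    if seq < 2 and 2 <= y:
        d = 33
    seq = buf
    return width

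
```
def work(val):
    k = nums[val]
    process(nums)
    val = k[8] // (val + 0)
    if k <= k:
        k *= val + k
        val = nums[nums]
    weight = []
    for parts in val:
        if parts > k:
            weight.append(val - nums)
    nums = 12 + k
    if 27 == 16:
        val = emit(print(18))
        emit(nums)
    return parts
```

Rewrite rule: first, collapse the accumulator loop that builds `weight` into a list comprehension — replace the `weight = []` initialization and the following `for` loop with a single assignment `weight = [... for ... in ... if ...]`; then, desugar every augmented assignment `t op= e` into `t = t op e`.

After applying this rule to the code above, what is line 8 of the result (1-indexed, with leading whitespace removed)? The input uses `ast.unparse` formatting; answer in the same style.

weight = [val - nums for parts in val if parts > k]

Transformed code:
def work(val):
    k = nums[val]
    process(nums)
    val = k[8] // (val + 0)
    if k <= k:
        k = k * (val + k)
        val = nums[nums]
    weight = [val - nums for parts in val if parts > k]
    nums = 12 + k
    if 27 == 16:
        val = emit(print(18))
        emit(nums)
    return parts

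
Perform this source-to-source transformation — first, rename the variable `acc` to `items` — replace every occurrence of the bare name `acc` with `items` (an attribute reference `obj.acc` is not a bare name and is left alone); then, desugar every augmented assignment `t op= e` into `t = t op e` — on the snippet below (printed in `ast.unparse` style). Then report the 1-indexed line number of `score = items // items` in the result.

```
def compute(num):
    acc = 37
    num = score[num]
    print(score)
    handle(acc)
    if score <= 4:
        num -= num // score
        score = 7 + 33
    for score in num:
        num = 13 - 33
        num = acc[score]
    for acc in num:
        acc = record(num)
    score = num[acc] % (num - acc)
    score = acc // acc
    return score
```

15

Transformed code:
def compute(num):
    items = 37
    num = score[num]
    print(score)
    handle(items)
    if score <= 4:
        num = num - num // score
        score = 7 + 33
    for score in num:
        num = 13 - 33
        num = items[score]
    for items in num:
        items = record(num)
    score = num[items] % (num - items)
    score = items // items
    return score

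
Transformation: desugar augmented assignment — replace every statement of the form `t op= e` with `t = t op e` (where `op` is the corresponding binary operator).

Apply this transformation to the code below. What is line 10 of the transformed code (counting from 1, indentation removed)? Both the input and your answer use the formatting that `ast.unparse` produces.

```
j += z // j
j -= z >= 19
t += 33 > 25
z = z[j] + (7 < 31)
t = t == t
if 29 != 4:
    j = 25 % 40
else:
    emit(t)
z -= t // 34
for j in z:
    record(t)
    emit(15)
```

z = z - t // 34

Transformed code:
j = j + z // j
j = j - (z >= 19)
t = t + (33 > 25)
z = z[j] + (7 < 31)
t = t == t
if 29 != 4:
    j = 25 % 40
else:
    emit(t)
z = z - t // 34
for j in z:
    record(t)
    emit(15)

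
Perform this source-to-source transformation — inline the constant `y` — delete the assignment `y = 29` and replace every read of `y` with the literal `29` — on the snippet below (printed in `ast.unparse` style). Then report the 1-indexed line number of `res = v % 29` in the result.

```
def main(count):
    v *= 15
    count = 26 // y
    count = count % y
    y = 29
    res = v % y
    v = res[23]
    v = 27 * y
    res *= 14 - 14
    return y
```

Transformed code:
def main(count):
    v *= 15
    count = 26 // 29
    count = count % 29
    res = v % 29
    v = res[23]
    v = 27 * 29
    res *= 14 - 14
    return 29

5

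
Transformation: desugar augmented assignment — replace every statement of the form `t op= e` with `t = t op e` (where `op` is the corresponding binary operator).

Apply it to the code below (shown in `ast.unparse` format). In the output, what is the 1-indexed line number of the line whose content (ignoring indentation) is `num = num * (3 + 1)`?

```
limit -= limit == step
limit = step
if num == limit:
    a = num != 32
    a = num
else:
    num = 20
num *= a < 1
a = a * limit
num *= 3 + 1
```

Transformed code:
limit = limit - (limit == step)
limit = step
if num == limit:
    a = num != 32
    a = num
else:
    num = 20
num = num * (a < 1)
a = a * limit
num = num * (3 + 1)

10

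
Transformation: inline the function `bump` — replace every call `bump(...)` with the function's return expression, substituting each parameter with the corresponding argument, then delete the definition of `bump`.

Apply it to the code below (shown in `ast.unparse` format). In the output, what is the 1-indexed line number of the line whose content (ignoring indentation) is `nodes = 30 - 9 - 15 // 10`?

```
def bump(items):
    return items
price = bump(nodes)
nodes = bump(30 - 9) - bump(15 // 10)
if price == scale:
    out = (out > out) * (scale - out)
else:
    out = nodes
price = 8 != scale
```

Transformed code:
price = nodes
nodes = 30 - 9 - 15 // 10
if price == scale:
    out = (out > out) * (scale - out)
else:
    out = nodes
price = 8 != scale

2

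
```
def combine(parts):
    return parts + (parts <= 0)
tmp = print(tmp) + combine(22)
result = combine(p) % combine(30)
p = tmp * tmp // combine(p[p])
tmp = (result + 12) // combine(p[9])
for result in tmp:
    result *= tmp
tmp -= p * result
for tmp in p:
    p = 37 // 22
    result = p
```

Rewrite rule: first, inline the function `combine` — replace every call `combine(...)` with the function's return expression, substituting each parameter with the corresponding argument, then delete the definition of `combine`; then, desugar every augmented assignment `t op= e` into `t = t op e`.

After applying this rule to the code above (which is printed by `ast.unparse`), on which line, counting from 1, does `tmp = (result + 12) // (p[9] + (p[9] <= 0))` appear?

4

Transformed code:
tmp = print(tmp) + (22 + (22 <= 0))
result = (p + (p <= 0)) % (30 + (30 <= 0))
p = tmp * tmp // (p[p] + (p[p] <= 0))
tmp = (result + 12) // (p[9] + (p[9] <= 0))
for result in tmp:
    result = result * tmp
tmp = tmp - p * result
for tmp in p:
    p = 37 // 22
    result = p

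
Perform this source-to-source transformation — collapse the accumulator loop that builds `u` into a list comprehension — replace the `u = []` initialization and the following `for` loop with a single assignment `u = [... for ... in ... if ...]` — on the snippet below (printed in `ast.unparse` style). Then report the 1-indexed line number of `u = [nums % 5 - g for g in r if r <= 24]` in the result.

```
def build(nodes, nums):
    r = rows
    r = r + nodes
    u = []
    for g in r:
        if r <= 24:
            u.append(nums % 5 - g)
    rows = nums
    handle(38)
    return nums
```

Transformed code:
def build(nodes, nums):
    r = rows
    r = r + nodes
    u = [nums % 5 - g for g in r if r <= 24]
    rows = nums
    handle(38)
    return nums

4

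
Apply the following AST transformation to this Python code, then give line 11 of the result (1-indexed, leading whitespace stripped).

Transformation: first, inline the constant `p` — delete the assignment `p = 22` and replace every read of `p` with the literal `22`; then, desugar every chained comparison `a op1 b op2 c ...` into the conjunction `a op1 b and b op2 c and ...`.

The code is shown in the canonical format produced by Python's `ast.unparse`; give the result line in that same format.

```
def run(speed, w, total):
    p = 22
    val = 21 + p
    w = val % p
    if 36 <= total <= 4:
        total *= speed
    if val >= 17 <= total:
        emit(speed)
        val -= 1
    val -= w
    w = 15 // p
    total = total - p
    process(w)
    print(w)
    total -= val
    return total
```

total = total - 22

Transformed code:
def run(speed, w, total):
    val = 21 + 22
    w = val % 22
    if 36 <= total and total <= 4:
        total *= speed
    if val >= 17 and 17 <= total:
        emit(speed)
        val -= 1
    val -= w
    w = 15 // 22
    total = total - 22
    process(w)
    print(w)
    total -= val
    return total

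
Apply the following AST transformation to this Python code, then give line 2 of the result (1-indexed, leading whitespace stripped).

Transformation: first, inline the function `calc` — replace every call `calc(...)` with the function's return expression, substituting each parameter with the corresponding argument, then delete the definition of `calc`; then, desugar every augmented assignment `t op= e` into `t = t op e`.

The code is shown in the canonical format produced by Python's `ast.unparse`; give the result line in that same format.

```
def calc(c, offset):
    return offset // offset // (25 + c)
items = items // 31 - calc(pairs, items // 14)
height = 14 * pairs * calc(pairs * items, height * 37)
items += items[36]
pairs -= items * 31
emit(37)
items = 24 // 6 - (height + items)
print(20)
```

height = 14 * pairs * (height * 37 // (height * 37) // (25 + pairs * items))

Transformed code:
items = items // 31 - items // 14 // (items // 14) // (25 + pairs)
height = 14 * pairs * (height * 37 // (height * 37) // (25 + pairs * items))
items = items + items[36]
pairs = pairs - items * 31
emit(37)
items = 24 // 6 - (height + items)
print(20)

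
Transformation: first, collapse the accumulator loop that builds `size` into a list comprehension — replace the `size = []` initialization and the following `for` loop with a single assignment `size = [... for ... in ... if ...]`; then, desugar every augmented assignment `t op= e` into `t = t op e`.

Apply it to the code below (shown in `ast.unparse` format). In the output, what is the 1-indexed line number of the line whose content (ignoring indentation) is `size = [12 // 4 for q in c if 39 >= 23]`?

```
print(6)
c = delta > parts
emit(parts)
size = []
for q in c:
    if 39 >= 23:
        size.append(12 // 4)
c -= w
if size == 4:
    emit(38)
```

4

Transformed code:
print(6)
c = delta > parts
emit(parts)
size = [12 // 4 for q in c if 39 >= 23]
c = c - w
if size == 4:
    emit(38)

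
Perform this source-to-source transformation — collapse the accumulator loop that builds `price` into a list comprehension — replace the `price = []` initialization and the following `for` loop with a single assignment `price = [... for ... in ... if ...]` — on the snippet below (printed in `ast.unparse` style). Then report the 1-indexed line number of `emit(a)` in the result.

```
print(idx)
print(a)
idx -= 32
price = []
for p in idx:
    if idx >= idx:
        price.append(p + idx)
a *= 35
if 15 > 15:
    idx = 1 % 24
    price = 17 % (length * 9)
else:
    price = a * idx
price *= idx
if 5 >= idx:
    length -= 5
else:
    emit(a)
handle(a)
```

15

Transformed code:
print(idx)
print(a)
idx -= 32
price = [p + idx for p in idx if idx >= idx]
a *= 35
if 15 > 15:
    idx = 1 % 24
    price = 17 % (length * 9)
else:
    price = a * idx
price *= idx
if 5 >= idx:
    length -= 5
else:
    emit(a)
handle(a)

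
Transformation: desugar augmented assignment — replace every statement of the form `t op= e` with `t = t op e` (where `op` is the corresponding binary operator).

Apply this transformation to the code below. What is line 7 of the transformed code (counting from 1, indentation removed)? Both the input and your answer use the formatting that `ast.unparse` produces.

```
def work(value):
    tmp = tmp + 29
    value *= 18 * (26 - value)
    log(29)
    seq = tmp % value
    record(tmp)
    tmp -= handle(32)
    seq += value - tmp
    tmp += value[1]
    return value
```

tmp = tmp - handle(32)

Transformed code:
def work(value):
    tmp = tmp + 29
    value = value * (18 * (26 - value))
    log(29)
    seq = tmp % value
    record(tmp)
    tmp = tmp - handle(32)
    seq = seq + (value - tmp)
    tmp = tmp + value[1]
    return value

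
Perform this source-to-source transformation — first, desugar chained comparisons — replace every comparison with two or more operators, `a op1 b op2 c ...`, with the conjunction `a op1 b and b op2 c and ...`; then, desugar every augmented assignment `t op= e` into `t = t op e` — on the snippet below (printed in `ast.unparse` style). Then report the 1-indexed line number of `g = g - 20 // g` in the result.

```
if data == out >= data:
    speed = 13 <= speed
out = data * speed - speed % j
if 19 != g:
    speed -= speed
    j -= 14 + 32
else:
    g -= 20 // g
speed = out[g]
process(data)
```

8

Transformed code:
if data == out and out >= data:
    speed = 13 <= speed
out = data * speed - speed % j
if 19 != g:
    speed = speed - speed
    j = j - (14 + 32)
else:
    g = g - 20 // g
speed = out[g]
process(data)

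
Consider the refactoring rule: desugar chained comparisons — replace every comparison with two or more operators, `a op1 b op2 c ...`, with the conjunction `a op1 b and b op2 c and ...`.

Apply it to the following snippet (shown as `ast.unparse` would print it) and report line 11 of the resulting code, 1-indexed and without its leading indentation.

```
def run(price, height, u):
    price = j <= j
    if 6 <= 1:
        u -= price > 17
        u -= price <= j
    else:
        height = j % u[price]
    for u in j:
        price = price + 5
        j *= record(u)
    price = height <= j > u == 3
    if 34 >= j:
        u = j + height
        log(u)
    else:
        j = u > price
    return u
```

Transformed code:
def run(price, height, u):
    price = j <= j
    if 6 <= 1:
        u -= price > 17
        u -= price <= j
    else:
        height = j % u[price]
    for u in j:
        price = price + 5
        j *= record(u)
    price = height <= j and j > u and (u == 3)
    if 34 >= j:
        u = j + height
        log(u)
    else:
        j = u > price
    return u

price = height <= j and j > u and (u == 3)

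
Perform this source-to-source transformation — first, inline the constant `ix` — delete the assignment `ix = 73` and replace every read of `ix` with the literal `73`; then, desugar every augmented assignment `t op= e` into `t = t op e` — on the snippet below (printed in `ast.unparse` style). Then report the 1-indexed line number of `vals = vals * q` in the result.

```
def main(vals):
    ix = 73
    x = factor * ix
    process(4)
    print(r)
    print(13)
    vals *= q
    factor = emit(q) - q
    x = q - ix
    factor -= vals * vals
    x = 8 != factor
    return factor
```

Transformed code:
def main(vals):
    x = factor * 73
    process(4)
    print(r)
    print(13)
    vals = vals * q
    factor = emit(q) - q
    x = q - 73
    factor = factor - vals * vals
    x = 8 != factor
    return factor

6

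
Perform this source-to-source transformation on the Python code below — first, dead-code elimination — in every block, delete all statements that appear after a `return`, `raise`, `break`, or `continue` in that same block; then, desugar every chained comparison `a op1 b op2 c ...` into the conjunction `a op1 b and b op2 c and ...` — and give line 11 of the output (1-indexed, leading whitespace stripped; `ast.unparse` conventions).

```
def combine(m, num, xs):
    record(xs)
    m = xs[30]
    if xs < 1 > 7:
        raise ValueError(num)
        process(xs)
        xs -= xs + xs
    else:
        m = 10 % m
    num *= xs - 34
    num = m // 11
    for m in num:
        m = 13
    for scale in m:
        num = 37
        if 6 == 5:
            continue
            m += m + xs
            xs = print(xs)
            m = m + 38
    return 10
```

Transformed code:
def combine(m, num, xs):
    record(xs)
    m = xs[30]
    if xs < 1 and 1 > 7:
        raise ValueError(num)
    else:
        m = 10 % m
    num *= xs - 34
    num = m // 11
    for m in num:
        m = 13
    for scale in m:
        num = 37
        if 6 == 5:
            continue
    return 10

m = 13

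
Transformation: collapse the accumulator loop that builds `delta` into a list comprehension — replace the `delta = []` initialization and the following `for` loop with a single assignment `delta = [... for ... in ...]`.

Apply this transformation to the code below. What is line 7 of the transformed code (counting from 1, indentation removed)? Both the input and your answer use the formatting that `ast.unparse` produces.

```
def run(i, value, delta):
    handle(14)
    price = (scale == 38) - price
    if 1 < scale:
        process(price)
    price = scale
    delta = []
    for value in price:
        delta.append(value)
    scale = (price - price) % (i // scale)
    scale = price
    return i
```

Transformed code:
def run(i, value, delta):
    handle(14)
    price = (scale == 38) - price
    if 1 < scale:
        process(price)
    price = scale
    delta = [value for value in price]
    scale = (price - price) % (i // scale)
    scale = price
    return i

delta = [value for value in price]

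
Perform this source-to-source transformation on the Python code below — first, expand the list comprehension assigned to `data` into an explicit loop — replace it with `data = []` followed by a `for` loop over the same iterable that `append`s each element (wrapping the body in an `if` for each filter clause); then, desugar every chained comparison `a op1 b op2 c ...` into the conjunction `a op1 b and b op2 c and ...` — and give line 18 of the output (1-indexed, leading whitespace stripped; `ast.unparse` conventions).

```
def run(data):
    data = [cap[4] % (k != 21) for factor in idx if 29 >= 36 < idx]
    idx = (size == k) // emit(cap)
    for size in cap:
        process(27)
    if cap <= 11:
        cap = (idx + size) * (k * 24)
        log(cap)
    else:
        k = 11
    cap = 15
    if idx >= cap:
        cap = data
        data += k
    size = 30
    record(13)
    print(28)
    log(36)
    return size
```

Transformed code:
def run(data):
    data = []
    for factor in idx:
        if 29 >= 36 and 36 < idx:
            data.append(cap[4] % (k != 21))
    idx = (size == k) // emit(cap)
    for size in cap:
        process(27)
    if cap <= 11:
        cap = (idx + size) * (k * 24)
        log(cap)
    else:
        k = 11
    cap = 15
    if idx >= cap:
        cap = data
        data += k
    size = 30
    record(13)
    print(28)
    log(36)
    return size

size = 30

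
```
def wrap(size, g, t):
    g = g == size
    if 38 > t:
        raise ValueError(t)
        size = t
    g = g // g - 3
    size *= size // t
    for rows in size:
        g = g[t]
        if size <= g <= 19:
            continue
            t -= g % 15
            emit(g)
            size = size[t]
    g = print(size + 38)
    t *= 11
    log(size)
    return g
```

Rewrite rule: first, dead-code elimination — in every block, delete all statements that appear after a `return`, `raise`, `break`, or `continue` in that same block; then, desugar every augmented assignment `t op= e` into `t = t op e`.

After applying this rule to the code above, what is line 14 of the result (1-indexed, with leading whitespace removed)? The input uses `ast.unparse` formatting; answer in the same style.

return g

Transformed code:
def wrap(size, g, t):
    g = g == size
    if 38 > t:
        raise ValueError(t)
    g = g // g - 3
    size = size * (size // t)
    for rows in size:
        g = g[t]
        if size <= g <= 19:
            continue
    g = print(size + 38)
    t = t * 11
    log(size)
    return g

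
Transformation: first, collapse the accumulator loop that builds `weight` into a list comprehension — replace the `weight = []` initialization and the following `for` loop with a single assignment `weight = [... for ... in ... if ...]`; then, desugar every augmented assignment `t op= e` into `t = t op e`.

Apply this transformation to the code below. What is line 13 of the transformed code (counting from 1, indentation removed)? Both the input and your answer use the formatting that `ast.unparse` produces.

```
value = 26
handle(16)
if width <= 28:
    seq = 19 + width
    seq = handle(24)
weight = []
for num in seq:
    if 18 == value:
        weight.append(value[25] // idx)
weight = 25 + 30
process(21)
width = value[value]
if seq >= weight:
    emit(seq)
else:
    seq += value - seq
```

Transformed code:
value = 26
handle(16)
if width <= 28:
    seq = 19 + width
    seq = handle(24)
weight = [value[25] // idx for num in seq if 18 == value]
weight = 25 + 30
process(21)
width = value[value]
if seq >= weight:
    emit(seq)
else:
    seq = seq + (value - seq)

seq = seq + (value - seq)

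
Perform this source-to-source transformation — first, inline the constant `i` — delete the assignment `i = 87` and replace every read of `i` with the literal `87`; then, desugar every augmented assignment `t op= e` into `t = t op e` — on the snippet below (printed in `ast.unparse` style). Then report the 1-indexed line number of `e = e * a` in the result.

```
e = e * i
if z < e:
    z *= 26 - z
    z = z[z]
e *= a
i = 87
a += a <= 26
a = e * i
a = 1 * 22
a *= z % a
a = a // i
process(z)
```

5

Transformed code:
e = e * 87
if z < e:
    z = z * (26 - z)
    z = z[z]
e = e * a
a = a + (a <= 26)
a = e * 87
a = 1 * 22
a = a * (z % a)
a = a // 87
process(z)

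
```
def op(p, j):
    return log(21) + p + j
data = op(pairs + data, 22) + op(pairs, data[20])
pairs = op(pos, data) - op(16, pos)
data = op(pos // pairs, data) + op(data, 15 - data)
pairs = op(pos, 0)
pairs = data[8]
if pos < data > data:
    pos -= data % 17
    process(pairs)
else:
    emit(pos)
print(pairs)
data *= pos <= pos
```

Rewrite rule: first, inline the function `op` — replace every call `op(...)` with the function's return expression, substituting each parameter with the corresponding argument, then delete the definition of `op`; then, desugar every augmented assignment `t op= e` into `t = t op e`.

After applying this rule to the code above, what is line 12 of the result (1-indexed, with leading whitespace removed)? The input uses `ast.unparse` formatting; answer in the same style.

data = data * (pos <= pos)

Transformed code:
data = log(21) + (pairs + data) + 22 + (log(21) + pairs + data[20])
pairs = log(21) + pos + data - (log(21) + 16 + pos)
data = log(21) + pos // pairs + data + (log(21) + data + (15 - data))
pairs = log(21) + pos + 0
pairs = data[8]
if pos < data > data:
    pos = pos - data % 17
    process(pairs)
else:
    emit(pos)
print(pairs)
data = data * (pos <= pos)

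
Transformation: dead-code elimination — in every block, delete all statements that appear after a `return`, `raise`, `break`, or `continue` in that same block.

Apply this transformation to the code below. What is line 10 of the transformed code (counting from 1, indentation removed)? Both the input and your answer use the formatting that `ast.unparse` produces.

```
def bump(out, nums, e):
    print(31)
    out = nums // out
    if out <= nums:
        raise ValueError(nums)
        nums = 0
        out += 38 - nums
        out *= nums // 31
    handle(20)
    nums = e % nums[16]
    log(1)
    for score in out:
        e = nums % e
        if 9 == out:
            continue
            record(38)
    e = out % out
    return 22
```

e = nums % e

Transformed code:
def bump(out, nums, e):
    print(31)
    out = nums // out
    if out <= nums:
        raise ValueError(nums)
    handle(20)
    nums = e % nums[16]
    log(1)
    for score in out:
        e = nums % e
        if 9 == out:
            continue
    e = out % out
    return 22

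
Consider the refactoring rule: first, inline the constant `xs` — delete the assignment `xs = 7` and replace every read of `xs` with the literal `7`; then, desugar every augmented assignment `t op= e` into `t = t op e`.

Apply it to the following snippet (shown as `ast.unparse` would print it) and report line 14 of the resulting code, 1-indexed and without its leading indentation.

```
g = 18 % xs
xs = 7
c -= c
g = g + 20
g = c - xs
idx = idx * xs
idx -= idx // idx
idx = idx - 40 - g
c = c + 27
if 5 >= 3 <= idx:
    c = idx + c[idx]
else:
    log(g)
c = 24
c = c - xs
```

Transformed code:
g = 18 % 7
c = c - c
g = g + 20
g = c - 7
idx = idx * 7
idx = idx - idx // idx
idx = idx - 40 - g
c = c + 27
if 5 >= 3 <= idx:
    c = idx + c[idx]
else:
    log(g)
c = 24
c = c - 7

c = c - 7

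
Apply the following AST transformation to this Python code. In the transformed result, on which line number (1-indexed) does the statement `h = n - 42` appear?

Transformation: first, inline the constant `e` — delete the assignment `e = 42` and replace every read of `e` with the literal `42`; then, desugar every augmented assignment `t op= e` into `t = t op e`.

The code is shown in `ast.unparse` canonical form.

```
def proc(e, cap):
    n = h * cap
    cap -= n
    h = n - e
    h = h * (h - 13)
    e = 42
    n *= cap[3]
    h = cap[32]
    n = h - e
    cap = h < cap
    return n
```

Transformed code:
def proc(e, cap):
    n = h * cap
    cap = cap - n
    h = n - 42
    h = h * (h - 13)
    n = n * cap[3]
    h = cap[32]
    n = h - 42
    cap = h < cap
    return n

4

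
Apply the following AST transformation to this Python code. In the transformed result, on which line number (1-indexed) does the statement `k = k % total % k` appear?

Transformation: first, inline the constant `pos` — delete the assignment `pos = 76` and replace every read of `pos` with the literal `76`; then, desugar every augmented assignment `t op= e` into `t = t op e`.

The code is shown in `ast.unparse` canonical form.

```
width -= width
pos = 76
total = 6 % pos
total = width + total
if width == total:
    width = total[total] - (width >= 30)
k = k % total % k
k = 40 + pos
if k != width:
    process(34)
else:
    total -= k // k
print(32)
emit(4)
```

6

Transformed code:
width = width - width
total = 6 % 76
total = width + total
if width == total:
    width = total[total] - (width >= 30)
k = k % total % k
k = 40 + 76
if k != width:
    process(34)
else:
    total = total - k // k
print(32)
emit(4)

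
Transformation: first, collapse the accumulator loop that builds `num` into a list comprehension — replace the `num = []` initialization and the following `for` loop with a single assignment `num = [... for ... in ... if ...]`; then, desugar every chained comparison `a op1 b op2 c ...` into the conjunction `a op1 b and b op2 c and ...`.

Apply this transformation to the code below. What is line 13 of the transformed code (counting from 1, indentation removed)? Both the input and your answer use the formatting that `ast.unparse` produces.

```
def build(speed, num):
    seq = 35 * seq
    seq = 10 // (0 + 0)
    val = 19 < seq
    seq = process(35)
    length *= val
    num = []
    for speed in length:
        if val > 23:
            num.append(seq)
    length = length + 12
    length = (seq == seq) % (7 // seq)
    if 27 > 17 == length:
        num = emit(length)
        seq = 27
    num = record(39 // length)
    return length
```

num = record(39 // length)

Transformed code:
def build(speed, num):
    seq = 35 * seq
    seq = 10 // (0 + 0)
    val = 19 < seq
    seq = process(35)
    length *= val
    num = [seq for speed in length if val > 23]
    length = length + 12
    length = (seq == seq) % (7 // seq)
    if 27 > 17 and 17 == length:
        num = emit(length)
        seq = 27
    num = record(39 // length)
    return length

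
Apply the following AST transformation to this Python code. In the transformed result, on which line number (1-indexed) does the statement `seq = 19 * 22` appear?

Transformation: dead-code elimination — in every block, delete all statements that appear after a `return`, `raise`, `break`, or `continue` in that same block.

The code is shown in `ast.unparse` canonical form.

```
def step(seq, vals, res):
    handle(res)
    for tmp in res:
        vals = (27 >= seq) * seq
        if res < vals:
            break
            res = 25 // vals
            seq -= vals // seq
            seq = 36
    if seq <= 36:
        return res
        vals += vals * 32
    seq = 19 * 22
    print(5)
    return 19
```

Transformed code:
def step(seq, vals, res):
    handle(res)
    for tmp in res:
        vals = (27 >= seq) * seq
        if res < vals:
            break
    if seq <= 36:
        return res
    seq = 19 * 22
    print(5)
    return 19

9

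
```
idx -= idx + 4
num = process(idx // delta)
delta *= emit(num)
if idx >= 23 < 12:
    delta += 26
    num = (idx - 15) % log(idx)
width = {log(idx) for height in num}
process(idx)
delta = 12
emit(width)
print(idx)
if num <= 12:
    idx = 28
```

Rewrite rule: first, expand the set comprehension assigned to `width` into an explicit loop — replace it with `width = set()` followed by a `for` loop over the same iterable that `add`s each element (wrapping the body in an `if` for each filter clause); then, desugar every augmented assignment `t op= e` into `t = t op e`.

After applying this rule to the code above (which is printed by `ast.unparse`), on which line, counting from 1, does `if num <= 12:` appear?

Transformed code:
idx = idx - (idx + 4)
num = process(idx // delta)
delta = delta * emit(num)
if idx >= 23 < 12:
    delta = delta + 26
    num = (idx - 15) % log(idx)
width = set()
for height in num:
    width.add(log(idx))
process(idx)
delta = 12
emit(width)
print(idx)
if num <= 12:
    idx = 28

14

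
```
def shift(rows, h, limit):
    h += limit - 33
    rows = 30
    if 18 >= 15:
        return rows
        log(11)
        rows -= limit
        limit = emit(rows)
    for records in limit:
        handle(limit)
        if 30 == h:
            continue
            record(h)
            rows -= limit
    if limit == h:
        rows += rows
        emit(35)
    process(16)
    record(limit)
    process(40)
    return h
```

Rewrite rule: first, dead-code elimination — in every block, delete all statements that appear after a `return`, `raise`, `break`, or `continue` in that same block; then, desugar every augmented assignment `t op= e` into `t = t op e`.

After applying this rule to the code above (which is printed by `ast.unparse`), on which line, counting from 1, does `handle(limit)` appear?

7

Transformed code:
def shift(rows, h, limit):
    h = h + (limit - 33)
    rows = 30
    if 18 >= 15:
        return rows
    for records in limit:
        handle(limit)
        if 30 == h:
            continue
    if limit == h:
        rows = rows + rows
        emit(35)
    process(16)
    record(limit)
    process(40)
    return h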